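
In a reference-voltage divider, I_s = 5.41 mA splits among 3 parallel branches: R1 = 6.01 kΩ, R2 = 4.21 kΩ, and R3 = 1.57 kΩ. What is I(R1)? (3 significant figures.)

Total conductance ΣG = 1/6.01 + 1/4.21 + 1/1.57 = 1.041 (units of 1/kΩ).
R1 takes the fraction G_k/ΣG = 0.1664/1.041 = 0.1599, so I = 5.41 × 0.1599 = 0.8648 mA.

I ≈ 0.865 mA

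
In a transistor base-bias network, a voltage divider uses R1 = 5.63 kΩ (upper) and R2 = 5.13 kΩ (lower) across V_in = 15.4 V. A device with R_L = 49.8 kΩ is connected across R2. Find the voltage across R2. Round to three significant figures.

V_out ≈ 6.97 V

First combine the lower leg with the load: R2 ‖ R_L = 4.651 kΩ.
Then V_out = V_in · R2'/(R1 + R2') = 15.4 × 4.651/10.28 = 6.967 V.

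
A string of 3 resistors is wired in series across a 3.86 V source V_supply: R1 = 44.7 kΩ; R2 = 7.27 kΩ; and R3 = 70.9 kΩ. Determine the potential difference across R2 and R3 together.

V ≈ 2.46 V

Series total: ΣR = 44.7 + 7.27 + 70.9 = 122.9 kΩ.
R_{R2..R3} = 7.27 + 70.9 = 78.17 kΩ.
By the voltage-divider rule, V = 3.86 × 78.17/122.9 = 2.456 V.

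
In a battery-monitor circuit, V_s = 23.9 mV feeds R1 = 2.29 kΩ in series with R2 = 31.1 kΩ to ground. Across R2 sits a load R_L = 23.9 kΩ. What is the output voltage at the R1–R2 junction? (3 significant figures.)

V_out ≈ 20.4 mV

R2 ‖ R_L = (31.1 × 23.9)/(31.1 + 23.9) = 13.51 kΩ.
Now apply the divider: V_out = 23.9 × 0.8551 = 20.44 mV.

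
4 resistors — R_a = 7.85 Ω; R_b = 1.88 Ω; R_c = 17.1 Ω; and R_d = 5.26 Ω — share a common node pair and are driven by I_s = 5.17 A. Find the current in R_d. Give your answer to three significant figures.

Conductances: ΣG = 1/7.85 + 1/1.88 + 1/17.1 + 1/5.26 = 0.9079 (1/Ω).
Current divider: I(R_d) = I_s · G_k/ΣG = 5.17 × (0.1901/0.9079) = 5.17 × 0.2094 = 1.083 A.

I ≈ 1.08 A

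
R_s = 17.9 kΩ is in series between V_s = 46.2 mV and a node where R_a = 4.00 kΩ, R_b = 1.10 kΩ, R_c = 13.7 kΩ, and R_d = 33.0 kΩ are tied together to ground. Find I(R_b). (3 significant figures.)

I ≈ 1.78 µA

Equivalent of the parallel group: R_p = 0.7922 kΩ.
V_A = 46.2 × 0.7922/18.69 = 1.958 mV.
Branch current I = V_A/R_b = 1.958/1.10 = 1.780 µA.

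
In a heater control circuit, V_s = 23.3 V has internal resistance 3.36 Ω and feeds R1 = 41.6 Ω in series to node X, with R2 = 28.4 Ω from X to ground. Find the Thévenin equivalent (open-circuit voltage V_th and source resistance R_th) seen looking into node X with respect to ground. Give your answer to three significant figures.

V_th ≈ 9.02 V, R_th ≈ 17.4 Ω

R1' = 3.36 + 41.6 = 44.96 Ω (source resistance + R1).
Open-circuit (no load on X): V_th = V_s · R2/(R1' + R2) = 23.3 × 28.4/(44.96 + 28.4) = 9.020 V.
Looking into X with the source shorted: R_th = R1'·R2/(R1'+R2) = 44.96 × 28.4/73.36 = 17.41 Ω.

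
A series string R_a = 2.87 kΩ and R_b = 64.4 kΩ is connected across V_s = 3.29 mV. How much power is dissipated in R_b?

The common current is I = 3.29/67.27 = 0.04891 µA.
P(R_b) = I²·R_b = (0.04891)² × 64.4 = 0.1540 nW.

P ≈ 0.154 nW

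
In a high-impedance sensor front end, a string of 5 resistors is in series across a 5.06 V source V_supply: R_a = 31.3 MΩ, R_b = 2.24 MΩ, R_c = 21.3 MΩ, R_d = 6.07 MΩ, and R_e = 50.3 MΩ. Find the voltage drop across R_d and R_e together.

Series total: ΣR = 31.3 + 2.24 + 21.3 + 6.07 + 50.3 = 111.2 MΩ.
R_{R_d..R_e} = 6.07 + 50.3 = 56.37 MΩ.
Voltage divider: V = V_supply · (56.37 / 111.2) = 5.06 × 0.5069 = 2.565 V.

V ≈ 2.56 V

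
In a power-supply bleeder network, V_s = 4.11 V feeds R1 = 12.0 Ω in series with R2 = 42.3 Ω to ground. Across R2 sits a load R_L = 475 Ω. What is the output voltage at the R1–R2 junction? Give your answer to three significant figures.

R2 ‖ R_L = (42.3 × 475)/(42.3 + 475) = 38.84 Ω.
Now apply the divider: V_out = 4.11 × 0.7640 = 3.140 V.
(Unloaded it would be 3.20 V; the load pulls it down.)

V_out ≈ 3.14 V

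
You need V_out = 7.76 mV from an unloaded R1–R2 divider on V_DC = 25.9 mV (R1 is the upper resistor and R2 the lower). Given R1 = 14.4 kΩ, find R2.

R2 ≈ 6.16 kΩ

The divider ratio is R2/(R1+R2) = 7.76/25.9 = 0.2996.
Rearranging, R2 = R1·k/(1−k) = 14.4 × 0.4278 = 6.160 kΩ.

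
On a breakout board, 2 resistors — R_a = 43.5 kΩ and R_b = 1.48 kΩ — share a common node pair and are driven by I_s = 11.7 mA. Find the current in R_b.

For two parallel branches, I_k = I_s · (other R)/(sum of R).
So I = 11.7 × 43.5/44.98 = 11.32 mA.

I ≈ 11.3 mA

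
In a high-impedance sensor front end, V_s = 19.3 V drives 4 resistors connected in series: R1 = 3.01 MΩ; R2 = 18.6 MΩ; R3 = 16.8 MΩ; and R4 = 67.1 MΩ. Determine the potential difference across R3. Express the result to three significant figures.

ΣR = 3.01 + 18.6 + 16.8 + 67.1 = 105.5 MΩ.
Voltage divider: V = V_s · (16.80 / 105.5) = 19.3 × 0.1592 = 3.073 V.

V ≈ 3.07 V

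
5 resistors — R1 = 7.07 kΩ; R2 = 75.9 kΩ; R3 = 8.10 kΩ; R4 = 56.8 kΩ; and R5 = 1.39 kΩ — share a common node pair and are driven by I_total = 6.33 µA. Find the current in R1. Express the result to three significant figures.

I ≈ 0.882 µA

Total conductance ΣG = 1/7.07 + 1/75.9 + 1/8.10 + 1/56.8 + 1/1.39 = 1.015 (units of 1/kΩ).
Current divider: I(R1) = I_total · G_k/ΣG = 6.33 × (0.1414/1.015) = 6.33 × 0.1393 = 0.8820 µA.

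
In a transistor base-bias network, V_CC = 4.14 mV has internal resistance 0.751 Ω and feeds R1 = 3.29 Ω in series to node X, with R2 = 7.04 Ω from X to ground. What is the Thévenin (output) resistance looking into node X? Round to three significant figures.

R1' = 0.751 + 3.29 = 4.041 Ω (source resistance + R1).
Looking into X with the source shorted: R_th = R1'·R2/(R1'+R2) = 4.041 × 7.04/11.08 = 2.567 Ω.

R_th ≈ 2.57 Ω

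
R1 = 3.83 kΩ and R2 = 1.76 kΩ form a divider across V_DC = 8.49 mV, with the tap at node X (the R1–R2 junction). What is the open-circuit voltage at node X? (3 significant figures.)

V_th is the unloaded tap voltage: V_DC · R2/(R1+R2) = 8.49 × 0.3148 = 2.673 mV.

V_th ≈ 2.67 mV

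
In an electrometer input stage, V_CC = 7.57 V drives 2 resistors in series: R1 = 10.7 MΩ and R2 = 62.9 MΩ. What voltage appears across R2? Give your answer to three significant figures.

V ≈ 6.47 V

Total series resistance ΣR = 10.7 + 62.9 = 73.60 MΩ.
By the voltage-divider rule, V = 7.57 × 62.90/73.60 = 6.469 V.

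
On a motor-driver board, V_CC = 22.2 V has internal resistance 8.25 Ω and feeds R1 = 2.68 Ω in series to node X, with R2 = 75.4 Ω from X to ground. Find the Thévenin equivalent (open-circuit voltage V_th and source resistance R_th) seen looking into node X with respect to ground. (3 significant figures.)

V_th ≈ 19.4 V, R_th ≈ 9.55 Ω

R1' = 8.25 + 2.68 = 10.93 Ω (source resistance + R1).
Open-circuit (no load on X): V_th = V_CC · R2/(R1' + R2) = 22.2 × 75.4/(10.93 + 75.4) = 19.39 V.
Looking into X with the source shorted: R_th = R1'·R2/(R1'+R2) = 10.93 × 75.4/86.33 = 9.546 Ω.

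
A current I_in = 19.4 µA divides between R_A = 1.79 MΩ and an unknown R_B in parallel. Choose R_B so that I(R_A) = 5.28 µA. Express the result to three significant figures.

R_B ≈ 0.669 MΩ

In a two-way split, I_A/I_in = R_B/(R_A + R_B).
5.28/19.4 = R_B/(R_A + R_B) → R_B = R_A · (0.2722)/(1 − 0.2722) = 1.79 × 0.3739 = 0.6693 MΩ.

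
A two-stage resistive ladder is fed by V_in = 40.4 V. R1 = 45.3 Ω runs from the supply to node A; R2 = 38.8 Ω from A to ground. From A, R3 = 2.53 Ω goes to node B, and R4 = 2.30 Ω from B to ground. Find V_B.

The second stage (R3 + R4 = 4.830 Ω) loads node A in parallel with R2.
R2 ‖ (R3+R4) = 4.295 Ω.
So V_A = 40.4 × 0.08661 = 3.499 V.
Then the unloaded second divider: V_B = V_A × R4/(R3+R4) = 3.499 × 0.4762 = 1.666 V.

V_B ≈ 1.67 V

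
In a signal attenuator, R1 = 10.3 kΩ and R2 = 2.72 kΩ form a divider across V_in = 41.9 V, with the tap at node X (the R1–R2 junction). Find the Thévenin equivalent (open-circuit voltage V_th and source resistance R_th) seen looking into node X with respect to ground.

V_th ≈ 8.75 V, R_th ≈ 2.15 kΩ

Open-circuit (no load on X): V_th = V_in · R2/(R1 + R2) = 41.9 × 2.72/(10.30 + 2.72) = 8.753 V.
Looking into X with the source shorted: R_th = R1·R2/(R1+R2) = 10.30 × 2.72/13.02 = 2.152 kΩ.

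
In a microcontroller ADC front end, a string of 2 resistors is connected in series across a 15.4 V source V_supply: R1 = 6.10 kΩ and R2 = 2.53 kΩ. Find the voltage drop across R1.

V ≈ 10.9 V

ΣR = 6.10 + 2.53 = 8.630 kΩ.
By the voltage-divider rule, V = 15.4 × 6.100/8.630 = 10.89 V.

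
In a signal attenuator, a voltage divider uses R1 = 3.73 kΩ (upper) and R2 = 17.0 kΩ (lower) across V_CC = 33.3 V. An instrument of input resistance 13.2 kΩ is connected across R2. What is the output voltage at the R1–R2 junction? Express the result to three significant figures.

V_out ≈ 22.2 V

R2 ‖ R_L = (17.0 × 13.2)/(17.0 + 13.2) = 7.430 kΩ.
Then V_out = V_CC · R2'/(R1 + R2') = 33.3 × 7.430/11.16 = 22.17 V.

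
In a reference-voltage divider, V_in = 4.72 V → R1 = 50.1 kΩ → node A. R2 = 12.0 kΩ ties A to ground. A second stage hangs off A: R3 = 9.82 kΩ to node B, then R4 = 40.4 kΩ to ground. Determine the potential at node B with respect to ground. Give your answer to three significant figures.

V_B ≈ 0.615 V

Node A sees R2 in parallel with the series input of stage 2, R3 + R4 = 50.22 kΩ.
Effective lower resistance at A: R2 ‖ 50.22 = 9.686 kΩ.
V_A = 4.72 × 9.686/(50.1 + 9.686) = 0.7647 V.
Then the unloaded second divider: V_B = V_A × R4/(R3+R4) = 0.7647 × 0.8045 = 0.6151 V.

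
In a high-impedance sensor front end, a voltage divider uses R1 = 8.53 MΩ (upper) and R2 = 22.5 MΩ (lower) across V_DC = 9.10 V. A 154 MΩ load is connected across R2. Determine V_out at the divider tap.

First combine the lower leg with the load: R2 ‖ R_L = 19.63 MΩ.
Voltage divider with the loaded lower leg: V_out = 9.10 × 19.63/(8.53 + 19.63) = 9.10 × 0.6971 = 6.344 V.

V_out ≈ 6.34 V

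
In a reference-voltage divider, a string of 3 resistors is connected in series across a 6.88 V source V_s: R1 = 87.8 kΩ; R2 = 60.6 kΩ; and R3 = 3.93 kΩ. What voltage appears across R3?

V ≈ 0.177 V

Series total: ΣR = 87.8 + 60.6 + 3.93 = 152.3 kΩ.
Voltage divider: V = V_s · (3.930 / 152.3) = 6.88 × 0.02580 = 0.1775 V.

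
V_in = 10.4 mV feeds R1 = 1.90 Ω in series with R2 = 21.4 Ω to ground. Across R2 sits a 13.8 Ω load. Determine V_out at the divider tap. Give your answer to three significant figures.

V_out ≈ 8.48 mV

The load sits in parallel with R2, giving an effective lower resistance R2' = R2·R_L/(R2+R_L) = 8.390 Ω.
Now apply the divider: V_out = 10.4 × 0.8154 = 8.480 mV.
(Unloaded it would be 9.55 mV; the load pulls it down.)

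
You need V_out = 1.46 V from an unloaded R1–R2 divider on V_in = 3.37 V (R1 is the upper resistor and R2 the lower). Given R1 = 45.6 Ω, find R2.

R2 ≈ 34.9 Ω

The divider ratio is R2/(R1+R2) = 1.46/3.37 = 0.4332.
So R2 = R1 · V_out/(V_in − V_out) = 45.6 × 1.46/(3.37 − 1.46) = 45.6 × 0.7644 = 34.86 Ω.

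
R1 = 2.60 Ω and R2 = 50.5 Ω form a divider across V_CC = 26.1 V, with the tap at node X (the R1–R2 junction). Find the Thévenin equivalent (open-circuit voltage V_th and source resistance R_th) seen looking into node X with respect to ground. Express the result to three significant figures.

V_th ≈ 24.8 V, R_th ≈ 2.47 Ω

With X open, the divider is unloaded: V_th = 26.1 × 50.5/53.10 = 24.82 V.
Looking into X with the source shorted: R_th = R1·R2/(R1+R2) = 2.600 × 50.5/53.10 = 2.473 Ω.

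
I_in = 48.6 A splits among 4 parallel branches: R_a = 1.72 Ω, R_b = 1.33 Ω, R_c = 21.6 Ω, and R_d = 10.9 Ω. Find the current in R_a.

Conductances: ΣG = 1/1.72 + 1/1.33 + 1/21.6 + 1/10.9 = 1.471 (1/Ω).
Current divider: I(R_a) = I_in · G_k/ΣG = 48.6 × (0.5814/1.471) = 48.6 × 0.3952 = 19.20 A.

I ≈ 19.2 A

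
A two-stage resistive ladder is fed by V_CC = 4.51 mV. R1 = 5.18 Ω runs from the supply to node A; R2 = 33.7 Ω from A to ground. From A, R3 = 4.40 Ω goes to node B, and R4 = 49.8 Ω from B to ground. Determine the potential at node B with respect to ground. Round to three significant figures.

Looking into the second stage from A: R3 + R4 = 54.20 Ω appears in parallel with R2.
Effective lower resistance at A: R2 ‖ 54.20 = 20.78 Ω.
First divider: V_A = V_CC · 20.78/(5.18 + 20.78) = 3.610 mV.
Then the unloaded second divider: V_B = V_A × R4/(R3+R4) = 3.610 × 0.9188 = 3.317 mV.

V_B ≈ 3.32 mV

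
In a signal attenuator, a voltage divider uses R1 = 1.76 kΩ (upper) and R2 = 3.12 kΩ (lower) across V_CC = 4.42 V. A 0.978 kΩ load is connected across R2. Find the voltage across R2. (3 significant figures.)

V_out ≈ 1.31 V

The load sits in parallel with R2, giving an effective lower resistance R2' = R2·R_L/(R2+R_L) = 0.7446 kΩ.
Now apply the divider: V_out = 4.42 × 0.2973 = 1.314 V.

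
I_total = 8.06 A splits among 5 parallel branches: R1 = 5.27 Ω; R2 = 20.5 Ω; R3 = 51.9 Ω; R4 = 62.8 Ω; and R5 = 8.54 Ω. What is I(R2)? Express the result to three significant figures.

I ≈ 1.01 A

Total conductance ΣG = 1/5.27 + 1/20.5 + 1/51.9 + 1/62.8 + 1/8.54 = 0.3908 (units of 1/Ω).
By the current-divider rule, I = I_total · G_k/ΣG = 8.06 × 0.1248 = 1.006 A.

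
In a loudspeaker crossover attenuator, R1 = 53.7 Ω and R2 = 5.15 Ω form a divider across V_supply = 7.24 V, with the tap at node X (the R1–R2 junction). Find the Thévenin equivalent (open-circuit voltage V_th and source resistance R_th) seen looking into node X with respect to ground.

Open-circuit (no load on X): V_th = V_supply · R2/(R1 + R2) = 7.24 × 5.15/(53.70 + 5.15) = 0.6336 V.
Zeroing V_supply shorts the top of R1 to ground, so R_th = R1 ‖ R2 = 4.699 Ω.

V_th ≈ 0.634 V, R_th ≈ 4.70 Ω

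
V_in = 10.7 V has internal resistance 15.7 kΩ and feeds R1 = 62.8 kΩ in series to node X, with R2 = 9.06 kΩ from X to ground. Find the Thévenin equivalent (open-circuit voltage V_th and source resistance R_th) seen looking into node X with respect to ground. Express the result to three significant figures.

V_th ≈ 1.11 V, R_th ≈ 8.12 kΩ

R1' = 15.7 + 62.8 = 78.50 kΩ (source resistance + R1).
With X open, the divider is unloaded: V_th = 10.7 × 9.06/87.56 = 1.107 V.
With V_in suppressed (replaced by a short), R_th = R1' ‖ R2 = (78.50 × 9.06)/(78.50 + 9.06) = 8.123 kΩ.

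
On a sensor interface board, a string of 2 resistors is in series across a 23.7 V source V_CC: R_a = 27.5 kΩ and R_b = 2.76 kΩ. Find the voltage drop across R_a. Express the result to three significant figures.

V ≈ 21.5 V

ΣR = 27.5 + 2.76 = 30.26 kΩ.
Voltage divider: V = V_CC · (27.50 / 30.26) = 23.7 × 0.9088 = 21.54 V.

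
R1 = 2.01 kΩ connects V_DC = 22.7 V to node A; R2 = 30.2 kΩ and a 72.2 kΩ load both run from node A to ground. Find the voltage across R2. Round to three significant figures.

The load sits in parallel with R2, giving an effective lower resistance R2' = R2·R_L/(R2+R_L) = 21.29 kΩ.
Voltage divider with the loaded lower leg: V_out = 22.7 × 21.29/(2.01 + 21.29) = 22.7 × 0.9137 = 20.74 V.

V_out ≈ 20.7 V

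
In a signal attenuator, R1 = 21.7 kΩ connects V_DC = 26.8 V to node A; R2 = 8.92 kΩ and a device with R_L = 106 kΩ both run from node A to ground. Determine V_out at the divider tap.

First combine the lower leg with the load: R2 ‖ R_L = 8.228 kΩ.
Then V_out = V_DC · R2'/(R1 + R2') = 26.8 × 8.228/29.93 = 7.368 V.
(Unloaded it would be 7.81 V; the load pulls it down.)

V_out ≈ 7.37 V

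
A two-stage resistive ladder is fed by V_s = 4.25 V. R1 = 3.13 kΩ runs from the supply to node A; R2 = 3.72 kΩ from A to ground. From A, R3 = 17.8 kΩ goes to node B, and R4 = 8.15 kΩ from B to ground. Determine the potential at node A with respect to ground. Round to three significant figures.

V_A ≈ 2.17 V

The second stage (R3 + R4 = 25.95 kΩ) loads node A in parallel with R2.
Effective lower resistance at A: R2 ‖ 25.95 = 3.254 kΩ.
So V_A = 4.25 × 0.5097 = 2.166 V.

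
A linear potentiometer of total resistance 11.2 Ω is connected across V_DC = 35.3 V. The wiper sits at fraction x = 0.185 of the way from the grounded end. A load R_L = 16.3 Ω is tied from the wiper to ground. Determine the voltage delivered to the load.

V_out ≈ 5.92 V

The pot divides into 9.128 Ω above the wiper and 2.072 Ω below.
R_L loads the lower segment: effective lower R = 1.838 Ω.
Then V_out = V_DC · 1.838/(9.128 + 1.838) = 5.917 V.
(Unloaded: V_out = x·V_DC = 6.53 V.)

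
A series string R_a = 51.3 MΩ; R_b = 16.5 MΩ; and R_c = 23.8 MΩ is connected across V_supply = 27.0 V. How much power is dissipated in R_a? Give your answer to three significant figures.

Series current I = V_supply/ΣR = 27.0/91.60 = 0.2948 µA.
V(R_a) = I·R = 15.12 V; P = V·I = 15.12 × 0.2948 = 4.457 µW.

P ≈ 4.46 µW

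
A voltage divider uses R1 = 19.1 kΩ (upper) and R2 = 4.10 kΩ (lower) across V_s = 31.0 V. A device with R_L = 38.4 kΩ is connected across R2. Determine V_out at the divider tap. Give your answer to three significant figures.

V_out ≈ 5.04 V

The load sits in parallel with R2, giving an effective lower resistance R2' = R2·R_L/(R2+R_L) = 3.704 kΩ.
Now apply the divider: V_out = 31.0 × 0.1624 = 5.036 V.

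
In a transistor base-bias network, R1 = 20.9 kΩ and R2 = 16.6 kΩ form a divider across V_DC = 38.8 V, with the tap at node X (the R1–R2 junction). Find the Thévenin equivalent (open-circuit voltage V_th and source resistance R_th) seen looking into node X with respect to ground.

V_th ≈ 17.2 V, R_th ≈ 9.25 kΩ

Open-circuit (no load on X): V_th = V_DC · R2/(R1 + R2) = 38.8 × 16.6/(20.90 + 16.6) = 17.18 V.
With V_DC suppressed (replaced by a short), R_th = R1 ‖ R2 = (20.90 × 16.6)/(20.90 + 16.6) = 9.252 kΩ.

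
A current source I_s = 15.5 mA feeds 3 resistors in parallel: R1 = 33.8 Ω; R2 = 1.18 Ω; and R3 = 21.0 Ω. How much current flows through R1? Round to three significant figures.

I ≈ 0.496 mA

Conductances: ΣG = 1/33.8 + 1/1.18 + 1/21.0 = 0.9247 (1/Ω).
R1 takes the fraction G_k/ΣG = 0.02959/0.9247 = 0.03200, so I = 15.5 × 0.03200 = 0.4959 mA.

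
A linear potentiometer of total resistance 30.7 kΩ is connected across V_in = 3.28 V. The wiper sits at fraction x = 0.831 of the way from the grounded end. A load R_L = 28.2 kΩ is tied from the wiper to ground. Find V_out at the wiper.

The pot divides into 5.188 kΩ above the wiper and 25.51 kΩ below.
R_L loads the lower segment: effective lower R = 13.39 kΩ.
Loaded-divider output: V_out = 3.28 × 0.7208 = 2.364 V.

V_out ≈ 2.36 V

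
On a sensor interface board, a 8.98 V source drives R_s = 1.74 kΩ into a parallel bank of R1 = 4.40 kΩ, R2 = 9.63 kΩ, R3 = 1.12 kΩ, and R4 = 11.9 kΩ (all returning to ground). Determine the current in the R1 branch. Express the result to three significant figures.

I ≈ 0.623 mA

Equivalent of the parallel group: R_p = 0.7645 kΩ.
V_A = 8.98 × 0.7645/2.505 = 2.741 V.
Branch current I = V_A/R1 = 2.741/4.40 = 0.6230 mA.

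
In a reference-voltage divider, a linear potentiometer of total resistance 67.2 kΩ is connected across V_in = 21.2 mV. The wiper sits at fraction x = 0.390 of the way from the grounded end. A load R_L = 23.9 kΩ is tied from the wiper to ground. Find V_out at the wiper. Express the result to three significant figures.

Split the track: R_lower = x·R_p = 26.21 kΩ, R_upper = (1−x)·R_p = 40.99 kΩ.
R_L loads the lower segment: effective lower R = 12.50 kΩ.
Loaded-divider output: V_out = 21.2 × 0.2337 = 4.954 mV.

V_out ≈ 4.95 mV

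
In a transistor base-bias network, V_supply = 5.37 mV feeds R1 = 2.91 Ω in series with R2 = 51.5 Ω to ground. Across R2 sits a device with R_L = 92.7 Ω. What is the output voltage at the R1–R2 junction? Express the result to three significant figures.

V_out ≈ 4.94 mV

The load sits in parallel with R2, giving an effective lower resistance R2' = R2·R_L/(R2+R_L) = 33.11 Ω.
Then V_out = V_supply · R2'/(R1 + R2') = 5.37 × 33.11/36.02 = 4.936 mV.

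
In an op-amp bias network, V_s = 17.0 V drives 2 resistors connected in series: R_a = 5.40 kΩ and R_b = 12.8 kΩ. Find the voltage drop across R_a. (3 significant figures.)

V ≈ 5.04 V

Total series resistance ΣR = 5.40 + 12.8 = 18.20 kΩ.
By the voltage-divider rule, V = 17.0 × 5.400/18.20 = 5.044 V.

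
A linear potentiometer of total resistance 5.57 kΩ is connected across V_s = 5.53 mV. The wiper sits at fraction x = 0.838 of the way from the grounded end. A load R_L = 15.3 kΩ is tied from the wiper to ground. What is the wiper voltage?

V_out ≈ 4.42 mV

The pot divides into 0.9023 kΩ above the wiper and 4.668 kΩ below.
R_L loads the lower segment: effective lower R = 3.577 kΩ.
Loaded-divider output: V_out = 5.53 × 0.7985 = 4.416 mV.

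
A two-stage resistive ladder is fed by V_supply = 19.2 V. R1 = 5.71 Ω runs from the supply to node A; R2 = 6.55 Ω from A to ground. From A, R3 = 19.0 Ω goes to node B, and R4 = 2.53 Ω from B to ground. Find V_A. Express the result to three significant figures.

Looking into the second stage from A: R3 + R4 = 21.53 Ω appears in parallel with R2.
Effective lower resistance at A: R2 ‖ 21.53 = 5.022 Ω.
First divider: V_A = V_supply · 5.022/(5.71 + 5.022) = 8.985 V.

V_A ≈ 8.98 V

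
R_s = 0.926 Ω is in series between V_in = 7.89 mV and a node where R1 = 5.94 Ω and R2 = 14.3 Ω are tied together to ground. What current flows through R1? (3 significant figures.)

I ≈ 1.09 mA

Equivalent of the parallel group: R_p = 4.197 Ω.
V_A = 7.89 × 4.197/5.123 = 6.464 mV.
I(R1) = V_A / R1 = 6.464/5.94 = 1.088 mA.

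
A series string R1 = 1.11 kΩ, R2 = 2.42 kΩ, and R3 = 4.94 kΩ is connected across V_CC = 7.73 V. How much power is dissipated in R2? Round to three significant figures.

Series current I = V_CC/ΣR = 7.73/8.470 = 0.9126 mA.
P = I²R = 0.8329 × 2.42 = 2.016 mW.

P ≈ 2.02 mW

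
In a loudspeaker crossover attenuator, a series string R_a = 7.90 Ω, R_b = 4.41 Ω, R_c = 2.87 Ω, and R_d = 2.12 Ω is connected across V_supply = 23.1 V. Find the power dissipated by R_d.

ΣR = 17.30 Ω → I = 23.1/17.30 = 1.335 A.
V(R_d) = I·R = 2.831 V; P = V·I = 2.831 × 1.335 = 3.780 W.

P ≈ 3.78 W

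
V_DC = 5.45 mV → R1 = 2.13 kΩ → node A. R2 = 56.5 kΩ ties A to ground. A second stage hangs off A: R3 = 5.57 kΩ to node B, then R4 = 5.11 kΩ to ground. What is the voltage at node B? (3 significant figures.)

Node A sees R2 in parallel with the series input of stage 2, R3 + R4 = 10.68 kΩ.
R2 ‖ (R3+R4) = 8.982 kΩ.
V_A = 5.45 × 8.982/(2.13 + 8.982) = 4.405 mV.
V_B = V_A × 0.4785 = 2.108 mV.

V_B ≈ 2.11 mV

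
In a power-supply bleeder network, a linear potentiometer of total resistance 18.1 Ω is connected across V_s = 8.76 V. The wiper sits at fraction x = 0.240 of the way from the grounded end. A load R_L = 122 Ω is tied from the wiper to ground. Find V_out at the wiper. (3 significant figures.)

Lower segment x·R_p = 4.344 Ω; upper segment (1−x)·R_p = 13.76 Ω.
(x·R_p) ‖ R_L = 4.195 Ω.
Loaded-divider output: V_out = 8.76 × 0.2337 = 2.047 V.
(Unloaded: V_out = x·V_s = 2.10 V.)

V_out ≈ 2.05 V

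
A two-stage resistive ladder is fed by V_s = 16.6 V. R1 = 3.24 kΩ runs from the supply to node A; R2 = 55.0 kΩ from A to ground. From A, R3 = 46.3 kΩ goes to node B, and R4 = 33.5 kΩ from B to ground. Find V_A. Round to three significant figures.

V_A ≈ 15.1 V

Looking into the second stage from A: R3 + R4 = 79.80 kΩ appears in parallel with R2.
Effective lower resistance at A: R2 ‖ 79.80 = 32.56 kΩ.
First divider: V_A = V_s · 32.56/(3.24 + 32.56) = 15.10 V.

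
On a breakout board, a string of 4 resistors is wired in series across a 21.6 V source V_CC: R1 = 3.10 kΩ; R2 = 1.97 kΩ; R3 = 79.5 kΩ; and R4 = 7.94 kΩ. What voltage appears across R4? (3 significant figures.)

Series total: ΣR = 3.10 + 1.97 + 79.5 + 7.94 = 92.51 kΩ.
V = V_CC · R/ΣR = 21.6 × 0.08583 = 1.854 V.

V ≈ 1.85 V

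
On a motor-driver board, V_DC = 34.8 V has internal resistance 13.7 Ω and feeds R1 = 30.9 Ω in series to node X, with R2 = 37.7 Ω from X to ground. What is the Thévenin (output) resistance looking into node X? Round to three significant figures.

R1' = 13.7 + 30.9 = 44.60 Ω (source resistance + R1).
Zeroing V_DC shorts the top of R1' to ground, so R_th = R1' ‖ R2 = 20.43 Ω.

R_th ≈ 20.4 Ω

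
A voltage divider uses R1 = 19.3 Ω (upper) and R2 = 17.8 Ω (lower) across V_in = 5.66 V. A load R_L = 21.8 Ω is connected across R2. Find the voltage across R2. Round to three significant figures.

First combine the lower leg with the load: R2 ‖ R_L = 9.799 Ω.
Voltage divider with the loaded lower leg: V_out = 5.66 × 9.799/(19.3 + 9.799) = 5.66 × 0.3367 = 1.906 V.
(Unloaded it would be 2.72 V; the load pulls it down.)

V_out ≈ 1.91 V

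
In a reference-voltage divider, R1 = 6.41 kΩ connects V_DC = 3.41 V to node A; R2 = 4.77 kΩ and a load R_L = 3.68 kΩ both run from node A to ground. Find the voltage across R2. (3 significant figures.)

The load sits in parallel with R2, giving an effective lower resistance R2' = R2·R_L/(R2+R_L) = 2.077 kΩ.
Then V_out = V_DC · R2'/(R1 + R2') = 3.41 × 2.077/8.487 = 0.8346 V.

V_out ≈ 0.835 V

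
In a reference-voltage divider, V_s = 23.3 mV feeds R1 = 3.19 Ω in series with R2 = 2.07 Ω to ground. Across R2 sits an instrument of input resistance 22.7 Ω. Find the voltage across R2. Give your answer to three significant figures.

The load sits in parallel with R2, giving an effective lower resistance R2' = R2·R_L/(R2+R_L) = 1.897 Ω.
Now apply the divider: V_out = 23.3 × 0.3729 = 8.689 mV.
(Unloaded it would be 9.17 mV; the load pulls it down.)

V_out ≈ 8.69 mV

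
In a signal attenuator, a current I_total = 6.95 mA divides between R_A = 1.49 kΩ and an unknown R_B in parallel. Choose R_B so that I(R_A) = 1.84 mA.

R_B ≈ 0.537 kΩ

Two-branch current divider: I_A = I_total · R_B/(R_A + R_B).
With f = 0.2647, R_B = R_A · f/(1−f) = 1.49 × 0.3601 = 0.5365 kΩ.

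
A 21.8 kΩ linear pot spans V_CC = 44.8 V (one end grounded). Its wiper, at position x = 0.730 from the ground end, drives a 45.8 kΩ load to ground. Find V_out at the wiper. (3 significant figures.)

V_out ≈ 29.9 V

Lower segment x·R_p = 15.91 kΩ; upper segment (1−x)·R_p = 5.886 kΩ.
Lower segment in parallel with the load: 15.91 ‖ 45.8 = 11.81 kΩ.
Loaded-divider output: V_out = 44.8 × 0.6674 = 29.90 V.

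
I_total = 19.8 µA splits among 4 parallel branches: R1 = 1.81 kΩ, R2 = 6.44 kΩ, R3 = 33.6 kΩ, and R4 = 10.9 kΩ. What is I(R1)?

I ≈ 13.2 µA

ΣG = 1/1.81 + 1/6.44 + 1/33.6 + 1/10.9 = 0.8293.
Current divider: I(R1) = I_total · G_k/ΣG = 19.8 × (0.5525/0.8293) = 19.8 × 0.6662 = 13.19 µA.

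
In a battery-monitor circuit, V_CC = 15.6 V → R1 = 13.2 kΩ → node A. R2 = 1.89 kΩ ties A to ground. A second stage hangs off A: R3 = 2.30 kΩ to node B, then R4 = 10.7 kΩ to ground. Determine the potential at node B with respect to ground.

V_B ≈ 1.43 V

The second stage (R3 + R4 = 13.00 kΩ) loads node A in parallel with R2.
R2 ‖ (R3+R4) = 1.650 kΩ.
First divider: V_A = V_CC · 1.650/(13.2 + 1.650) = 1.733 V.
V_B = V_A × 0.8231 = 1.427 V.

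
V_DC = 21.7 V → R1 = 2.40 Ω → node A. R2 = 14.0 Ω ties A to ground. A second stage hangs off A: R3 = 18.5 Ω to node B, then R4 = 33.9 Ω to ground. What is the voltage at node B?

Looking into the second stage from A: R3 + R4 = 52.40 Ω appears in parallel with R2.
R2 ‖ (R3+R4) = 11.05 Ω.
So V_A = 21.7 × 0.8215 = 17.83 V.
Then the unloaded second divider: V_B = V_A × R4/(R3+R4) = 17.83 × 0.6469 = 11.53 V.

V_B ≈ 11.5 V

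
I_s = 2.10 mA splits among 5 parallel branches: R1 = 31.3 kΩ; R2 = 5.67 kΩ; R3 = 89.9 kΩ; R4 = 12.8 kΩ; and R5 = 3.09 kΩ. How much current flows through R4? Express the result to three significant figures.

Conductances: ΣG = 1/31.3 + 1/5.67 + 1/89.9 + 1/12.8 + 1/3.09 = 0.6212 (1/kΩ).
R4 takes the fraction G_k/ΣG = 0.07812/0.6212 = 0.1258, so I = 2.10 × 0.1258 = 0.2641 mA.

I ≈ 0.264 mA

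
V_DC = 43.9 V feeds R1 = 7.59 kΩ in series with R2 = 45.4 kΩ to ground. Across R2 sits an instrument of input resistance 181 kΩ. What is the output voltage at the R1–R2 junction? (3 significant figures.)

The load sits in parallel with R2, giving an effective lower resistance R2' = R2·R_L/(R2+R_L) = 36.30 kΩ.
Then V_out = V_DC · R2'/(R1 + R2') = 43.9 × 36.30/43.89 = 36.31 V.

V_out ≈ 36.3 V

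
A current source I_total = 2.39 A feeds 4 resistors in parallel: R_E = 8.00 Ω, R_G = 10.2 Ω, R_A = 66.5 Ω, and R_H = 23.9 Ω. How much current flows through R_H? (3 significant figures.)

Total conductance ΣG = 1/8.00 + 1/10.2 + 1/66.5 + 1/23.9 = 0.2799 (units of 1/Ω).
By the current-divider rule, I = I_total · G_k/ΣG = 2.39 × 0.1495 = 0.3572 A.

I ≈ 0.357 A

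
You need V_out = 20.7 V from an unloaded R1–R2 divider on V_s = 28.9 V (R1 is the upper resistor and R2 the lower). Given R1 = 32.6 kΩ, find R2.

Required fraction k = V_out/V_s = 0.7163.
So R2 = R1 · V_out/(V_s − V_out) = 32.6 × 20.7/(28.9 − 20.7) = 32.6 × 2.524 = 82.30 kΩ.

R2 ≈ 82.3 kΩ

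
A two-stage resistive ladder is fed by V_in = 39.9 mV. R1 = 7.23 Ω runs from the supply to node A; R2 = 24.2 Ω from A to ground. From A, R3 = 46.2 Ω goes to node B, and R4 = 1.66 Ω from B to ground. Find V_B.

V_B ≈ 0.955 mV

Node A sees R2 in parallel with the series input of stage 2, R3 + R4 = 47.86 Ω.
R2 ‖ (R3+R4) = 16.07 Ω.
So V_A = 39.9 × 0.6897 = 27.52 mV.
Stage 2 is unloaded, so V_B = V_A · R4/(R3+R4) = 27.52 × 1.66/47.86 = 0.9545 mV.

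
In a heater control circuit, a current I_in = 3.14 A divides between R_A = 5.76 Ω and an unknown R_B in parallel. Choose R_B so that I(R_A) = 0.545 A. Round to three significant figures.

The fraction through R_A equals R_B/(R_A+R_B).
0.545/3.14 = R_B/(R_A + R_B) → R_B = R_A · (0.1736)/(1 − 0.1736) = 5.76 × 0.2100 = 1.210 Ω.

R_B ≈ 1.21 Ω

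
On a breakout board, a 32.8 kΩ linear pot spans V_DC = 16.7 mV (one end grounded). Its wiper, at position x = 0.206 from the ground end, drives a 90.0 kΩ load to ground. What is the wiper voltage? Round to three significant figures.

V_out ≈ 3.25 mV

The pot divides into 26.04 kΩ above the wiper and 6.757 kΩ below.
Lower segment in parallel with the load: 6.757 ‖ 90.0 = 6.285 kΩ.
Then V_out = V_DC · 6.285/(26.04 + 6.285) = 3.247 mV.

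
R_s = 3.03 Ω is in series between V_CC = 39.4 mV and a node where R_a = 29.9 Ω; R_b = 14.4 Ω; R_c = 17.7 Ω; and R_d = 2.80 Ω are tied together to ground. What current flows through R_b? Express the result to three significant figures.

I ≈ 1.07 mA

Equivalent of the parallel group: R_p = 1.936 Ω.
V_A = 39.4 × 1.936/4.966 = 15.36 mV.
I(R_b) = V_A / R_b = 15.36/14.4 = 1.067 mA.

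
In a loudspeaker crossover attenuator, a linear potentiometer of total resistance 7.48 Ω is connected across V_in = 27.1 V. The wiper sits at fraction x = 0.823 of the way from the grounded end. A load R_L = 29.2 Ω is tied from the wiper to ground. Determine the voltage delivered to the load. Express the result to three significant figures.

Lower segment x·R_p = 6.156 Ω; upper segment (1−x)·R_p = 1.324 Ω.
R_L loads the lower segment: effective lower R = 5.084 Ω.
Then V_out = V_in · 5.084/(1.324 + 5.084) = 21.50 V.
(Unloaded: V_out = x·V_in = 22.3 V.)

V_out ≈ 21.5 V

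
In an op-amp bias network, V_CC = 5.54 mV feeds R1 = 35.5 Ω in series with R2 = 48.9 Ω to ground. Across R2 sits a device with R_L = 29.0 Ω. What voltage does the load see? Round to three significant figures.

R2 ‖ R_L = (48.9 × 29.0)/(48.9 + 29.0) = 18.20 Ω.
Now apply the divider: V_out = 5.54 × 0.3390 = 1.878 mV.

V_out ≈ 1.88 mV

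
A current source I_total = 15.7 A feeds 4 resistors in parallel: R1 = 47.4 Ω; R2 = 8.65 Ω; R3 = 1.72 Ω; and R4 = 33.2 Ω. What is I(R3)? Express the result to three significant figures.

ΣG = 1/47.4 + 1/8.65 + 1/1.72 + 1/33.2 = 0.7482.
By the current-divider rule, I = I_total · G_k/ΣG = 15.7 × 0.7770 = 12.20 A.

I ≈ 12.2 A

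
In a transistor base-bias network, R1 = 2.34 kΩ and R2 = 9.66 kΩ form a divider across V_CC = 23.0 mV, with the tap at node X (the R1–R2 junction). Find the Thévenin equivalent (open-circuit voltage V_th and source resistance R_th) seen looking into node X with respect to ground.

With X open, the divider is unloaded: V_th = 23.0 × 9.66/12.00 = 18.52 mV.
Looking into X with the source shorted: R_th = R1·R2/(R1+R2) = 2.340 × 9.66/12.00 = 1.884 kΩ.

V_th ≈ 18.5 mV, R_th ≈ 1.88 kΩ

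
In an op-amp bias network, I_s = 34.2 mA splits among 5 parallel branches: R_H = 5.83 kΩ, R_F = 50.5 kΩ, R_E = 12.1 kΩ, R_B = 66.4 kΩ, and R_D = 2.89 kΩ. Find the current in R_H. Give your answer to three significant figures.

I ≈ 9.24 mA

ΣG = 1/5.83 + 1/50.5 + 1/12.1 + 1/66.4 + 1/2.89 = 0.6351.
Current divider: I(R_H) = I_s · G_k/ΣG = 34.2 × (0.1715/0.6351) = 34.2 × 0.2701 = 9.237 mA.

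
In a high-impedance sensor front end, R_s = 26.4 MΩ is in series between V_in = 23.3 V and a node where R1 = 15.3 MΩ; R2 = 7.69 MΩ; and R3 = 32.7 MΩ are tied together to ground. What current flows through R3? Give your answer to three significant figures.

I ≈ 0.102 µA

Parallel bank: R_p = 1/(1/15.3 + 1/7.69 + 1/32.7) = 4.425 MΩ.
V_A = 23.3 × 4.425/30.83 = 3.345 V.
Branch current I = V_A/R3 = 3.345/32.7 = 0.1023 µA.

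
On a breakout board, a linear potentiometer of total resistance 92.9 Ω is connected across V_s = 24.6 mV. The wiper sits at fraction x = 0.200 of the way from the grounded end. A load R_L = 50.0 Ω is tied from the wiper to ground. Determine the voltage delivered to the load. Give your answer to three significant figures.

V_out ≈ 3.79 mV

Lower segment x·R_p = 18.58 Ω; upper segment (1−x)·R_p = 74.32 Ω.
Lower segment in parallel with the load: 18.58 ‖ 50.0 = 13.55 Ω.
Loaded-divider output: V_out = 24.6 × 0.1542 = 3.793 mV.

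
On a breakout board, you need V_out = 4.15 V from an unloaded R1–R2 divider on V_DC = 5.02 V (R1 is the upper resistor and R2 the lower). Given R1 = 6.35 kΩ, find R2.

R2 ≈ 30.3 kΩ

Required fraction k = V_out/V_DC = 0.8267.
Rearranging, R2 = R1·k/(1−k) = 6.35 × 4.770 = 30.29 kΩ.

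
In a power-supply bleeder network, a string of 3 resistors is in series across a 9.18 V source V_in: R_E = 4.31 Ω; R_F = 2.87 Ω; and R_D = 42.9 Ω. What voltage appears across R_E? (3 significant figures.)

V ≈ 0.790 V

ΣR = 4.31 + 2.87 + 42.9 = 50.08 Ω.
Voltage divider: V = V_in · (4.310 / 50.08) = 9.18 × 0.08606 = 0.7901 V.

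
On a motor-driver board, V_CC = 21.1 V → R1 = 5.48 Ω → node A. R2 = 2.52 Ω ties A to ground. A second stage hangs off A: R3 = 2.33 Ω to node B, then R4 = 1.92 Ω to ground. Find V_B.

V_B ≈ 2.14 V

Node A sees R2 in parallel with the series input of stage 2, R3 + R4 = 4.250 Ω.
Effective lower resistance at A: R2 ‖ 4.250 = 1.582 Ω.
V_A = 21.1 × 1.582/(5.48 + 1.582) = 4.727 V.
V_B = V_A × 0.4518 = 2.135 V.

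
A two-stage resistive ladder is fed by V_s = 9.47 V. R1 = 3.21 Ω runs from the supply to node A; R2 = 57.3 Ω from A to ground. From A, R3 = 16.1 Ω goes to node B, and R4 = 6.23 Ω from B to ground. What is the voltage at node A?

V_A ≈ 7.89 V

The second stage (R3 + R4 = 22.33 Ω) loads node A in parallel with R2.
R2 ‖ (R3+R4) = 16.07 Ω.
V_A = 9.47 × 16.07/(3.21 + 16.07) = 7.893 V.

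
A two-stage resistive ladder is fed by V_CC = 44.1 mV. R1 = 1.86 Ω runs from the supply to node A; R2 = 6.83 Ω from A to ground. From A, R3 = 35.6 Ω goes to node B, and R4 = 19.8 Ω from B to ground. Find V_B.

Node A sees R2 in parallel with the series input of stage 2, R3 + R4 = 55.40 Ω.
Effective lower resistance at A: R2 ‖ 55.40 = 6.080 Ω.
V_A = 44.1 × 6.080/(1.86 + 6.080) = 33.77 mV.
V_B = V_A × 0.3574 = 12.07 mV.

V_B ≈ 12.1 mV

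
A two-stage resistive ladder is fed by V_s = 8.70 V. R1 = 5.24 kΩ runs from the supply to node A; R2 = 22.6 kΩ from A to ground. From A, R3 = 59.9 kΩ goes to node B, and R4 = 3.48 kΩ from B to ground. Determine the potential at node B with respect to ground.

The second stage (R3 + R4 = 63.38 kΩ) loads node A in parallel with R2.
Effective lower resistance at A: R2 ‖ 63.38 = 16.66 kΩ.
So V_A = 8.70 × 0.7607 = 6.618 V.
Stage 2 is unloaded, so V_B = V_A · R4/(R3+R4) = 6.618 × 3.48/63.38 = 0.3634 V.

V_B ≈ 0.363 V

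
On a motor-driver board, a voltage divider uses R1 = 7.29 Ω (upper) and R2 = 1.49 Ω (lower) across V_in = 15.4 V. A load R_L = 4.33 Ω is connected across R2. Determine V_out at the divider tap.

V_out ≈ 2.03 V

R2 ‖ R_L = (1.49 × 4.33)/(1.49 + 4.33) = 1.109 Ω.
Voltage divider with the loaded lower leg: V_out = 15.4 × 1.109/(7.29 + 1.109) = 15.4 × 0.1320 = 2.033 V.
(Unloaded it would be 2.61 V; the load pulls it down.)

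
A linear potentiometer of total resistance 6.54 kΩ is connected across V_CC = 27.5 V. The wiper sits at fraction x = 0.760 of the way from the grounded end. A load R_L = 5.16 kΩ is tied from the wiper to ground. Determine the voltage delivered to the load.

V_out ≈ 17.0 V

The pot divides into 1.570 kΩ above the wiper and 4.970 kΩ below.
Lower segment in parallel with the load: 4.970 ‖ 5.16 = 2.532 kΩ.
V_out = 27.5 × 2.532/(1.570 + 2.532) = 16.98 V.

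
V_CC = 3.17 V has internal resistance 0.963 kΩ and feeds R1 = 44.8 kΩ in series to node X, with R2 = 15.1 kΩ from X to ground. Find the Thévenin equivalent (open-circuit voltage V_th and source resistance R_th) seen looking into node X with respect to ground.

R1' = 0.963 + 44.8 = 45.76 kΩ (source resistance + R1).
With X open, the divider is unloaded: V_th = 3.17 × 15.1/60.86 = 0.7865 V.
Zeroing V_CC shorts the top of R1' to ground, so R_th = R1' ‖ R2 = 11.35 kΩ.

V_th ≈ 0.786 V, R_th ≈ 11.4 kΩ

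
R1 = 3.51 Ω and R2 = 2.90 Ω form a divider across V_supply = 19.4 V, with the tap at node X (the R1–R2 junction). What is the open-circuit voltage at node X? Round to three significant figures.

V_th ≈ 8.78 V

V_th is the unloaded tap voltage: V_supply · R2/(R1+R2) = 19.4 × 0.4524 = 8.777 V.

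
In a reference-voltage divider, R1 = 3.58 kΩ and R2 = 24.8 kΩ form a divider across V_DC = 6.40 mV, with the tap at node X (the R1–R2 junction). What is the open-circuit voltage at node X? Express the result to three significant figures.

Open-circuit (no load on X): V_th = V_DC · R2/(R1 + R2) = 6.40 × 24.8/(3.580 + 24.8) = 5.593 mV.

V_th ≈ 5.59 mV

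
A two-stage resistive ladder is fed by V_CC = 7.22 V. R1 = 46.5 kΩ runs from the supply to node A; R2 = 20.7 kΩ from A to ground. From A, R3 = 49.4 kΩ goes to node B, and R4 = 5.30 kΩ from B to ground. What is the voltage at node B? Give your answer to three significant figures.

Node A sees R2 in parallel with the series input of stage 2, R3 + R4 = 54.70 kΩ.
Effective lower resistance at A: R2 ‖ 54.70 = 15.02 kΩ.
First divider: V_A = V_CC · 15.02/(46.5 + 15.02) = 1.762 V.
Stage 2 is unloaded, so V_B = V_A · R4/(R3+R4) = 1.762 × 5.30/54.70 = 0.1708 V.

V_B ≈ 0.171 V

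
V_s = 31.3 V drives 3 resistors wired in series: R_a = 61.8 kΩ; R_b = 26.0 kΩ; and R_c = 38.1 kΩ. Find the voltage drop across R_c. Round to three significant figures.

V ≈ 9.47 V

Series total: ΣR = 61.8 + 26.0 + 38.1 = 125.9 kΩ.
Voltage divider: V = V_s · (38.10 / 125.9) = 31.3 × 0.3026 = 9.472 V.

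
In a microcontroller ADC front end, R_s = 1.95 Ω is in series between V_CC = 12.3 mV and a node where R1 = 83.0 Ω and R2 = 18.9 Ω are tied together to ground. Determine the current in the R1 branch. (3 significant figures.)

Equivalent of the parallel group: R_p = 15.39 Ω.
V_A by voltage divider: V_A = 12.3 × 15.39/(1.95 + 15.39) = 10.92 mV.
Branch current I = V_A/R1 = 10.92/83.0 = 0.1315 mA.

I ≈ 0.132 mA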